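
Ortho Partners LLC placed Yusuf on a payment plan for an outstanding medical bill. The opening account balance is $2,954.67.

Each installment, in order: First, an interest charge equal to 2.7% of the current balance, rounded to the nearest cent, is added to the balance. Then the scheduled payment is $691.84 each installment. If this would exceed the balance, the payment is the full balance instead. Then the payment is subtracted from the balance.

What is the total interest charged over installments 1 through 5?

$229.11

Installment 1: opening $2,954.67; interest $79.78 → $3,034.45; payment $691.84; balance $2,342.61
Installment 2: opening $2,342.61; interest $63.25 → $2,405.86; payment $691.84; balance $1,714.02
Installment 3: opening $1,714.02; interest $46.28 → $1,760.30; payment $691.84; balance $1,068.46
Installment 4: opening $1,068.46; interest $28.85 → $1,097.31; payment $691.84; balance $405.47
Installment 5: opening $405.47; interest $10.95 → $416.42; payment $416.42; balance $0.00
Total interest: $79.78 + $63.25 + $46.28 + $28.85 + $10.95 = $229.11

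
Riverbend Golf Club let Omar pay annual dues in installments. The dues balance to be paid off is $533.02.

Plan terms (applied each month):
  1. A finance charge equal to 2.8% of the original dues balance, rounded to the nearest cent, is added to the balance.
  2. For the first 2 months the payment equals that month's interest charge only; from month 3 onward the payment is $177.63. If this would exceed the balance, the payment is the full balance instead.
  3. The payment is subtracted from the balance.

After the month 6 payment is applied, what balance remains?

Month 1: $533.02 +$14.92 interest = $547.94; pay $14.92 → $533.02
Month 2: $533.02 +$14.92 interest = $547.94; pay $14.92 → $533.02
Month 3: $533.02 +$14.92 interest = $547.94; pay $177.63 → $370.31
Month 4: $370.31 +$14.92 interest = $385.23; pay $177.63 → $207.60
Month 5: $207.60 +$14.92 interest = $222.52; pay $177.63 → $44.89
Month 6: $44.89 +$14.92 interest = $59.81; pay $59.81 → $0.00

$0.00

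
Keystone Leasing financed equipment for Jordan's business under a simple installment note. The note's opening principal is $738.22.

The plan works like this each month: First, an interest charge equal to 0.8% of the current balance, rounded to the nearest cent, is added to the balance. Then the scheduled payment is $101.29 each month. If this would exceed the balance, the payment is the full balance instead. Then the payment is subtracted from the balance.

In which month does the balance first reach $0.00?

Month 1: opening $738.22; interest $5.91 → $744.13; payment $101.29; balance $642.84
Month 2: opening $642.84; interest $5.14 → $647.98; payment $101.29; balance $546.69
Month 3: opening $546.69; interest $4.37 → $551.06; payment $101.29; balance $449.77
Month 4: opening $449.77; interest $3.60 → $453.37; payment $101.29; balance $352.08
Month 5: opening $352.08; interest $2.82 → $354.90; payment $101.29; balance $253.61
Month 6: opening $253.61; interest $2.03 → $255.64; payment $101.29; balance $154.35
Month 7: opening $154.35; interest $1.23 → $155.58; payment $101.29; balance $54.29
Month 8: opening $54.29; interest $0.43 → $54.72; payment $54.72; balance $0.00
Balance reaches $0.00 in month 8.

8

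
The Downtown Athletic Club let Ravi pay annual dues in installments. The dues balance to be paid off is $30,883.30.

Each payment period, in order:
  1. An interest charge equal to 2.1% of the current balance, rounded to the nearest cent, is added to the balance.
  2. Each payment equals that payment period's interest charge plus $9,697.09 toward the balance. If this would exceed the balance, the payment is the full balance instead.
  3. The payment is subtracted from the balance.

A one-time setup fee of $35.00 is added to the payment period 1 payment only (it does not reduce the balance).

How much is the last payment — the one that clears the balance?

$1,829.66

Payment period 1: opening $30,883.30; interest $648.55 → $31,531.85; payment $10,345.64 (+ $35.00 fee); balance $21,186.21
Payment period 2: opening $21,186.21; interest $444.91 → $21,631.12; payment $10,142.00; balance $11,489.12
Payment period 3: opening $11,489.12; interest $241.27 → $11,730.39; payment $9,938.36; balance $1,792.03
Payment period 4: opening $1,792.03; interest $37.63 → $1,829.66; payment $1,829.66; balance $0.00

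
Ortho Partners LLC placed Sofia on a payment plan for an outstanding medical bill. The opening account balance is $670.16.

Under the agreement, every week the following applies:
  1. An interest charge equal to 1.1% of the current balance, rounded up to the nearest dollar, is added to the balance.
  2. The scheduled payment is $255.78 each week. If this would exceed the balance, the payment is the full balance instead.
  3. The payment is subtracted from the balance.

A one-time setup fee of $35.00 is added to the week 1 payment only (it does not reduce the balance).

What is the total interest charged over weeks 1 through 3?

Week 1: $670.16 +$8.00 interest = $678.16; pay $255.78 (+ $35.00 fee) → $422.38
Week 2: $422.38 +$5.00 interest = $427.38; pay $255.78 → $171.60
Week 3: $171.60 +$2.00 interest = $173.60; pay $173.60 → $0.00
Total interest: $8.00 + $5.00 + $2.00 = $15.00

$15.00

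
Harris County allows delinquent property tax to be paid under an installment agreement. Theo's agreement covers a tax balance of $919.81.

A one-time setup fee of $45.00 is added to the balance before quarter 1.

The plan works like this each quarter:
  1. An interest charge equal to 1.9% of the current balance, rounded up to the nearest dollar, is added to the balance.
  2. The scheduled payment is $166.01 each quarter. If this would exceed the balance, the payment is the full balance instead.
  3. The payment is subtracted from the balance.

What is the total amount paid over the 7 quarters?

$1,034.81

Quarter 1: $964.81 +$19.00 interest = $983.81; pay $166.01 → $817.80
Quarter 2: $817.80 +$16.00 interest = $833.80; pay $166.01 → $667.79
Quarter 3: $667.79 +$13.00 interest = $680.79; pay $166.01 → $514.78
Quarter 4: $514.78 +$10.00 interest = $524.78; pay $166.01 → $358.77
Quarter 5: $358.77 +$7.00 interest = $365.77; pay $166.01 → $199.76
Quarter 6: $199.76 +$4.00 interest = $203.76; pay $166.01 → $37.75
Quarter 7: $37.75 +$1.00 interest = $38.75; pay $38.75 → $0.00
Total paid: $1,034.81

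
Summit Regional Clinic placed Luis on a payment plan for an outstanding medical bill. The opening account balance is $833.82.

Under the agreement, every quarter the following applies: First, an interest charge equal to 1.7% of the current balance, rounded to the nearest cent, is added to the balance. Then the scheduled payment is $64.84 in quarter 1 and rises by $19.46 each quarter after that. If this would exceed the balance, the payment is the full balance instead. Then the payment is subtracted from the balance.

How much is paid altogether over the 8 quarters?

# | Opening | Interest | Payment | End bal
1 | $833.82 | $14.17 | $64.84 | $783.15
2 | $783.15 | $13.31 | $84.30 | $712.16
3 | $712.16 | $12.11 | $103.76 | $620.51
4 | $620.51 | $10.55 | $123.22 | $507.84
5 | $507.84 | $8.63 | $142.68 | $373.79
6 | $373.79 | $6.35 | $162.14 | $218.00
7 | $218.00 | $3.71 | $181.60 | $40.11
8 | $40.11 | $0.68 | $40.79 | $0.00
Total paid: $903.33

$903.33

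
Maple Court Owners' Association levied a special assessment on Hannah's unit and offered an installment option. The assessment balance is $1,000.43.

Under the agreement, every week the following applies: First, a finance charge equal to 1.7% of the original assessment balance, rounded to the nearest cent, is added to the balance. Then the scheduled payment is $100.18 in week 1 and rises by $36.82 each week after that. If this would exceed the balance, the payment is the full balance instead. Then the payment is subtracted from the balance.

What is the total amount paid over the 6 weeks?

Week 1: opening $1,000.43; interest $17.01 → $1,017.44; payment $100.18; balance $917.26
Week 2: opening $917.26; interest $17.01 → $934.27; payment $137.00; balance $797.27
Week 3: opening $797.27; interest $17.01 → $814.28; payment $173.82; balance $640.46
Week 4: opening $640.46; interest $17.01 → $657.47; payment $210.64; balance $446.83
Week 5: opening $446.83; interest $17.01 → $463.84; payment $247.46; balance $216.38
Week 6: opening $216.38; interest $17.01 → $233.39; payment $233.39; balance $0.00
Total paid: $1,102.49

$1,102.49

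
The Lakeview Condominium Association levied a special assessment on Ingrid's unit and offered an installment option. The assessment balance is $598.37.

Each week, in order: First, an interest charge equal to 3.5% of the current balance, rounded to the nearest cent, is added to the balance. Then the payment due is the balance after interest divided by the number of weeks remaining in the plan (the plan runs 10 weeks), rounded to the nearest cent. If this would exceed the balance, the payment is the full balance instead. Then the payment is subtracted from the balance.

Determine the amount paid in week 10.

$84.40

# | Opening | Interest | Payment | End bal
1 | $598.37 | $20.94 | $61.93 | $557.38
2 | $557.38 | $19.51 | $64.10 | $512.79
3 | $512.79 | $17.95 | $66.34 | $464.40
4 | $464.40 | $16.25 | $68.66 | $411.99
5 | $411.99 | $14.42 | $71.07 | $355.34
6 | $355.34 | $12.44 | $73.56 | $294.22
7 | $294.22 | $10.30 | $76.13 | $228.39
8 | $228.39 | $7.99 | $78.79 | $157.59
9 | $157.59 | $5.52 | $81.56 | $81.55
10 | $81.55 | $2.85 | $84.40 | $0.00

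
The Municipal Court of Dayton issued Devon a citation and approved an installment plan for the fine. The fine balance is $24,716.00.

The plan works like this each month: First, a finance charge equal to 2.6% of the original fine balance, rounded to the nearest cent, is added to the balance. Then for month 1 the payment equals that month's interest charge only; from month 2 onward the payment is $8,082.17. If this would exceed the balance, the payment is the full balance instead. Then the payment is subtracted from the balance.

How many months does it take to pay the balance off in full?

5

# | Opening | Interest | Payment | End bal
1 | $24,716.00 | $642.62 | $642.62 | $24,716.00
2 | $24,716.00 | $642.62 | $8,082.17 | $17,276.45
3 | $17,276.45 | $642.62 | $8,082.17 | $9,836.90
4 | $9,836.90 | $642.62 | $8,082.17 | $2,397.35
5 | $2,397.35 | $642.62 | $3,039.97 | $0.00
Balance reaches $0.00 in month 5.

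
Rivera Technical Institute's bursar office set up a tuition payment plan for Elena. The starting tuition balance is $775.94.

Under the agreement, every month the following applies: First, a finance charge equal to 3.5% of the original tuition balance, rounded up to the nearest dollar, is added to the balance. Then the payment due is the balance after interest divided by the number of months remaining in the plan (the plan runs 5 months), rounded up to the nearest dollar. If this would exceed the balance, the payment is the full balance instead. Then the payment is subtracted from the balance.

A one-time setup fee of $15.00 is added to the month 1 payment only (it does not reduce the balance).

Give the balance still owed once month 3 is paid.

Month 1: opening $775.94; interest $28.00 → $803.94; payment $161.00 (+ $15.00 fee); balance $642.94
Month 2: opening $642.94; interest $28.00 → $670.94; payment $168.00; balance $502.94
Month 3: opening $502.94; interest $28.00 → $530.94; payment $177.00; balance $353.94

$353.94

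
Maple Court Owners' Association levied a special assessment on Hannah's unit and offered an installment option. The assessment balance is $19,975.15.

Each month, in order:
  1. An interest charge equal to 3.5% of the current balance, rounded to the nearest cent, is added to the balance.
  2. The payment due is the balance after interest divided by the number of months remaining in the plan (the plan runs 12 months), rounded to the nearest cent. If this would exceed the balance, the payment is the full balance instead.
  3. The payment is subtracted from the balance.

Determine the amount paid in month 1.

$1,722.86

Month 1: opening $19,975.15; interest $699.13 → $20,674.28; payment $1,722.86; balance $18,951.42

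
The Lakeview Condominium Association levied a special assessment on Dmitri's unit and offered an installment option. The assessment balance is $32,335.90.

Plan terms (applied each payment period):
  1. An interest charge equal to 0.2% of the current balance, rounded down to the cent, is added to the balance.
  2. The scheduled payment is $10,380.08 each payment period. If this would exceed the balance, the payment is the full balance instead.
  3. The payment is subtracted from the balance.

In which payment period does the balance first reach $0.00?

4

# | Opening | Interest | Payment | End bal
1 | $32,335.90 | $64.67 | $10,380.08 | $22,020.49
2 | $22,020.49 | $44.04 | $10,380.08 | $11,684.45
3 | $11,684.45 | $23.36 | $10,380.08 | $1,327.73
4 | $1,327.73 | $2.65 | $1,330.38 | $0.00
Balance reaches $0.00 in payment period 4.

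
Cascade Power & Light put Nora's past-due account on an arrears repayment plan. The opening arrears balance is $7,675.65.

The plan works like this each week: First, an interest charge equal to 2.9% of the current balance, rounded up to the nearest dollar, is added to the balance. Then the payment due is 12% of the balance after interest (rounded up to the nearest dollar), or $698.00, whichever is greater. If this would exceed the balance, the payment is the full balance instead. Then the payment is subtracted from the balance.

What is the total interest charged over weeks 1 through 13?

$1,513.00

Week 1: opening $7,675.65; interest $223.00 → $7,898.65; payment $948.00; balance $6,950.65
Week 2: opening $6,950.65; interest $202.00 → $7,152.65; payment $859.00; balance $6,293.65
Week 3: opening $6,293.65; interest $183.00 → $6,476.65; payment $778.00; balance $5,698.65
Week 4: opening $5,698.65; interest $166.00 → $5,864.65; payment $704.00; balance $5,160.65
Week 5: opening $5,160.65; interest $150.00 → $5,310.65; payment $698.00; balance $4,612.65
Week 6: opening $4,612.65; interest $134.00 → $4,746.65; payment $698.00; balance $4,048.65
Week 7: opening $4,048.65; interest $118.00 → $4,166.65; payment $698.00; balance $3,468.65
Week 8: opening $3,468.65; interest $101.00 → $3,569.65; payment $698.00; balance $2,871.65
Week 9: opening $2,871.65; interest $84.00 → $2,955.65; payment $698.00; balance $2,257.65
Week 10: opening $2,257.65; interest $66.00 → $2,323.65; payment $698.00; balance $1,625.65
Week 11: opening $1,625.65; interest $48.00 → $1,673.65; payment $698.00; balance $975.65
Week 12: opening $975.65; interest $29.00 → $1,004.65; payment $698.00; balance $306.65
Week 13: opening $306.65; interest $9.00 → $315.65; payment $315.65; balance $0.00
Total interest: $223.00 + $202.00 + $183.00 + $166.00 + $150.00 + $134.00 + $118.00 + $101.00 + $84.00 + $66.00 + $48.00 + $29.00 + $9.00 = $1,513.00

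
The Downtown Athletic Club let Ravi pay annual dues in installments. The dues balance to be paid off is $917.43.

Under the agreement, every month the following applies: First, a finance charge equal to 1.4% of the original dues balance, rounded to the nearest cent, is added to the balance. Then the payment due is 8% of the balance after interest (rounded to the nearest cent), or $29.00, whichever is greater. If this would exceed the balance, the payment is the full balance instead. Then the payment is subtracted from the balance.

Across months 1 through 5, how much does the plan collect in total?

# | Opening | Interest | Payment | End bal
1 | $917.43 | $12.84 | $74.42 | $855.85
2 | $855.85 | $12.84 | $69.50 | $799.19
3 | $799.19 | $12.84 | $64.96 | $747.07
4 | $747.07 | $12.84 | $60.79 | $699.12
5 | $699.12 | $12.84 | $56.96 | $655.00
Total paid: $326.63

$326.63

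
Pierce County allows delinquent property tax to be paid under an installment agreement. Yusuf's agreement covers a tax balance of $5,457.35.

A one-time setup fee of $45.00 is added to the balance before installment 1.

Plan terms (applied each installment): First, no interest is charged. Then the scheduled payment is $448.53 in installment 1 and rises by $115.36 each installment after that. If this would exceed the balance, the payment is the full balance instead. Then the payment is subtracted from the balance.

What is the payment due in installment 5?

Installment 1: opening $5,502.35; payment $448.53; balance $5,053.82
Installment 2: opening $5,053.82; payment $563.89; balance $4,489.93
Installment 3: opening $4,489.93; payment $679.25; balance $3,810.68
Installment 4: opening $3,810.68; payment $794.61; balance $3,016.07
Installment 5: opening $3,016.07; payment $909.97; balance $2,106.10

$909.97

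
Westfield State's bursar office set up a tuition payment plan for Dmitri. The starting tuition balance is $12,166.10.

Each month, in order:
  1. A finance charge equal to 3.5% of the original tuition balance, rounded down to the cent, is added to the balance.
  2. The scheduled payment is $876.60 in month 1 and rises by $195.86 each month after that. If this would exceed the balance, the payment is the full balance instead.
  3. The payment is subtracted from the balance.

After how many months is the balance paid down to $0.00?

10

Month 1: opening $12,166.10; interest $425.81 → $12,591.91; payment $876.60; balance $11,715.31
Month 2: opening $11,715.31; interest $425.81 → $12,141.12; payment $1,072.46; balance $11,068.66
Month 3: opening $11,068.66; interest $425.81 → $11,494.47; payment $1,268.32; balance $10,226.15
Month 4: opening $10,226.15; interest $425.81 → $10,651.96; payment $1,464.18; balance $9,187.78
Month 5: opening $9,187.78; interest $425.81 → $9,613.59; payment $1,660.04; balance $7,953.55
Month 6: opening $7,953.55; interest $425.81 → $8,379.36; payment $1,855.90; balance $6,523.46
Month 7: opening $6,523.46; interest $425.81 → $6,949.27; payment $2,051.76; balance $4,897.51
Month 8: opening $4,897.51; interest $425.81 → $5,323.32; payment $2,247.62; balance $3,075.70
Month 9: opening $3,075.70; interest $425.81 → $3,501.51; payment $2,443.48; balance $1,058.03
Month 10: opening $1,058.03; interest $425.81 → $1,483.84; payment $1,483.84; balance $0.00
Balance reaches $0.00 in month 10.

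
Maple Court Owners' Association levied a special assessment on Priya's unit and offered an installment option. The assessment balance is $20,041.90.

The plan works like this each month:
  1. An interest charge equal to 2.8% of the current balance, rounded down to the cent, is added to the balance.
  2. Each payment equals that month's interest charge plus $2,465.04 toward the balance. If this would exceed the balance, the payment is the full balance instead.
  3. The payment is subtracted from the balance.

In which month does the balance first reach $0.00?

9

Month 1: $20,041.90 +$561.17 interest = $20,603.07; pay $3,026.21 → $17,576.86
Month 2: $17,576.86 +$492.15 interest = $18,069.01; pay $2,957.19 → $15,111.82
Month 3: $15,111.82 +$423.13 interest = $15,534.95; pay $2,888.17 → $12,646.78
Month 4: $12,646.78 +$354.10 interest = $13,000.88; pay $2,819.14 → $10,181.74
Month 5: $10,181.74 +$285.08 interest = $10,466.82; pay $2,750.12 → $7,716.70
Month 6: $7,716.70 +$216.06 interest = $7,932.76; pay $2,681.10 → $5,251.66
Month 7: $5,251.66 +$147.04 interest = $5,398.70; pay $2,612.08 → $2,786.62
Month 8: $2,786.62 +$78.02 interest = $2,864.64; pay $2,543.06 → $321.58
Month 9: $321.58 +$9.00 interest = $330.58; pay $330.58 → $0.00
Balance reaches $0.00 in month 9.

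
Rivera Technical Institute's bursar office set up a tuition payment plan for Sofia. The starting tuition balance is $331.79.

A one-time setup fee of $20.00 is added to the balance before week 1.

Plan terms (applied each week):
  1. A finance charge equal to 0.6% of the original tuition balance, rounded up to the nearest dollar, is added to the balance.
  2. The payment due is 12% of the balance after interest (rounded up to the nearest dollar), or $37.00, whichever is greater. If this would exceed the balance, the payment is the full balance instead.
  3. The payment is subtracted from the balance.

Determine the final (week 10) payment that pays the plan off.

$31.79

# | Opening | Interest | Payment | End bal
1 | $351.79 | $2.00 | $43.00 | $310.79
2 | $310.79 | $2.00 | $38.00 | $274.79
3 | $274.79 | $2.00 | $37.00 | $239.79
4 | $239.79 | $2.00 | $37.00 | $204.79
5 | $204.79 | $2.00 | $37.00 | $169.79
6 | $169.79 | $2.00 | $37.00 | $134.79
7 | $134.79 | $2.00 | $37.00 | $99.79
8 | $99.79 | $2.00 | $37.00 | $64.79
9 | $64.79 | $2.00 | $37.00 | $29.79
10 | $29.79 | $2.00 | $31.79 | $0.00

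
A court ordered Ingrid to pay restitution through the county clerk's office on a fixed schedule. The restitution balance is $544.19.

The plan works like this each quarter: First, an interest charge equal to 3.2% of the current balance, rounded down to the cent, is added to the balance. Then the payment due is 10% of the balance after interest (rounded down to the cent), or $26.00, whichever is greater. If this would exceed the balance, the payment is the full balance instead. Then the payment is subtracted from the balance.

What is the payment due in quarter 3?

Quarter 1: opening $544.19; interest $17.41 → $561.60; payment $56.16; balance $505.44
Quarter 2: opening $505.44; interest $16.17 → $521.61; payment $52.16; balance $469.45
Quarter 3: opening $469.45; interest $15.02 → $484.47; payment $48.44; balance $436.03

$48.44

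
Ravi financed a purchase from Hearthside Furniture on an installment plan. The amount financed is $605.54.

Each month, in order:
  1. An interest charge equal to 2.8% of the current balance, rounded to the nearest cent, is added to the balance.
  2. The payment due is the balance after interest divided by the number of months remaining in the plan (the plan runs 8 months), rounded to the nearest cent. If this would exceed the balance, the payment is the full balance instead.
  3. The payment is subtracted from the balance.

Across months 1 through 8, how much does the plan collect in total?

$687.04

Month 1: opening $605.54; interest $16.96 → $622.50; payment $77.81; balance $544.69
Month 2: opening $544.69; interest $15.25 → $559.94; payment $79.99; balance $479.95
Month 3: opening $479.95; interest $13.44 → $493.39; payment $82.23; balance $411.16
Month 4: opening $411.16; interest $11.51 → $422.67; payment $84.53; balance $338.14
Month 5: opening $338.14; interest $9.47 → $347.61; payment $86.90; balance $260.71
Month 6: opening $260.71; interest $7.30 → $268.01; payment $89.34; balance $178.67
Month 7: opening $178.67; interest $5.00 → $183.67; payment $91.84; balance $91.83
Month 8: opening $91.83; interest $2.57 → $94.40; payment $94.40; balance $0.00
Total paid: $687.04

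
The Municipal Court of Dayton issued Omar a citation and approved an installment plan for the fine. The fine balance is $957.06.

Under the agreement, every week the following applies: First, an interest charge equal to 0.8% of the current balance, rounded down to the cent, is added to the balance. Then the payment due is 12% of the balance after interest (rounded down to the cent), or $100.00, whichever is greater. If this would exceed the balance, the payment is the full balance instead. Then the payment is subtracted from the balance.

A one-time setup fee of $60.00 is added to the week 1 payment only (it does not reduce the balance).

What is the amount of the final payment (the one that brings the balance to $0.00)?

Week 1: $957.06 +$7.65 interest = $964.71; pay $115.76 (+ $60.00 fee) → $848.95
Week 2: $848.95 +$6.79 interest = $855.74; pay $102.68 → $753.06
Week 3: $753.06 +$6.02 interest = $759.08; pay $100.00 → $659.08
Week 4: $659.08 +$5.27 interest = $664.35; pay $100.00 → $564.35
Week 5: $564.35 +$4.51 interest = $568.86; pay $100.00 → $468.86
Week 6: $468.86 +$3.75 interest = $472.61; pay $100.00 → $372.61
Week 7: $372.61 +$2.98 interest = $375.59; pay $100.00 → $275.59
Week 8: $275.59 +$2.20 interest = $277.79; pay $100.00 → $177.79
Week 9: $177.79 +$1.42 interest = $179.21; pay $100.00 → $79.21
Week 10: $79.21 +$0.63 interest = $79.84; pay $79.84 → $0.00

$79.84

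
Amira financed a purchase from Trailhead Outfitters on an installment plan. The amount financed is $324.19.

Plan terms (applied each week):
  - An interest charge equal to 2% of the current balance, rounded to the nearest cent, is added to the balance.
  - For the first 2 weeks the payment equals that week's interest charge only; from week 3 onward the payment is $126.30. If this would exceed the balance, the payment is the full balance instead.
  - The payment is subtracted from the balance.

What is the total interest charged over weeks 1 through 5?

$25.17

Week 1: $324.19 +$6.48 interest = $330.67; pay $6.48 → $324.19
Week 2: $324.19 +$6.48 interest = $330.67; pay $6.48 → $324.19
Week 3: $324.19 +$6.48 interest = $330.67; pay $126.30 → $204.37
Week 4: $204.37 +$4.09 interest = $208.46; pay $126.30 → $82.16
Week 5: $82.16 +$1.64 interest = $83.80; pay $83.80 → $0.00
Total interest: $6.48 + $6.48 + $6.48 + $4.09 + $1.64 = $25.17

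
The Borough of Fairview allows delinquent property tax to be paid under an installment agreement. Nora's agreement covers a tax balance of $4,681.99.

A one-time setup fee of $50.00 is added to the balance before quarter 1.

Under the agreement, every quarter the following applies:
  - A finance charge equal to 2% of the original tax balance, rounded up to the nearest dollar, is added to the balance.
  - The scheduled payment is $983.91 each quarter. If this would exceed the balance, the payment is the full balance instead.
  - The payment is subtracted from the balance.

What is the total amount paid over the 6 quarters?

Quarter 1: $4,731.99 +$94.00 interest = $4,825.99; pay $983.91 → $3,842.08
Quarter 2: $3,842.08 +$94.00 interest = $3,936.08; pay $983.91 → $2,952.17
Quarter 3: $2,952.17 +$94.00 interest = $3,046.17; pay $983.91 → $2,062.26
Quarter 4: $2,062.26 +$94.00 interest = $2,156.26; pay $983.91 → $1,172.35
Quarter 5: $1,172.35 +$94.00 interest = $1,266.35; pay $983.91 → $282.44
Quarter 6: $282.44 +$94.00 interest = $376.44; pay $376.44 → $0.00
Total paid: $5,295.99

$5,295.99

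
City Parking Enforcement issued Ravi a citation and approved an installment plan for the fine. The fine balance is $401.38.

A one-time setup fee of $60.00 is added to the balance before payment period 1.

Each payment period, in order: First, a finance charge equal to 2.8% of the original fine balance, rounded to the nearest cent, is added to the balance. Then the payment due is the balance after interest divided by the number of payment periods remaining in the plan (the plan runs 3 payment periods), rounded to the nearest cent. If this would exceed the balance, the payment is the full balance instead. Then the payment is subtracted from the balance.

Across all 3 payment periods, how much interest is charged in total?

Payment period 1: opening $461.38; interest $11.24 → $472.62; payment $157.54; balance $315.08
Payment period 2: opening $315.08; interest $11.24 → $326.32; payment $163.16; balance $163.16
Payment period 3: opening $163.16; interest $11.24 → $174.40; payment $174.40; balance $0.00
Total interest: $11.24 + $11.24 + $11.24 = $33.72

$33.72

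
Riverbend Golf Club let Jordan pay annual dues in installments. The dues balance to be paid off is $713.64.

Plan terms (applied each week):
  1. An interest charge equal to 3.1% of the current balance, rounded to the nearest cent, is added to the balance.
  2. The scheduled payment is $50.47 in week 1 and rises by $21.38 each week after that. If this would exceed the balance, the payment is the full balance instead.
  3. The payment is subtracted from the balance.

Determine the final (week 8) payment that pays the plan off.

$23.57

Week 1: $713.64 +$22.12 interest = $735.76; pay $50.47 → $685.29
Week 2: $685.29 +$21.24 interest = $706.53; pay $71.85 → $634.68
Week 3: $634.68 +$19.68 interest = $654.36; pay $93.23 → $561.13
Week 4: $561.13 +$17.40 interest = $578.53; pay $114.61 → $463.92
Week 5: $463.92 +$14.38 interest = $478.30; pay $135.99 → $342.31
Week 6: $342.31 +$10.61 interest = $352.92; pay $157.37 → $195.55
Week 7: $195.55 +$6.06 interest = $201.61; pay $178.75 → $22.86
Week 8: $22.86 +$0.71 interest = $23.57; pay $23.57 → $0.00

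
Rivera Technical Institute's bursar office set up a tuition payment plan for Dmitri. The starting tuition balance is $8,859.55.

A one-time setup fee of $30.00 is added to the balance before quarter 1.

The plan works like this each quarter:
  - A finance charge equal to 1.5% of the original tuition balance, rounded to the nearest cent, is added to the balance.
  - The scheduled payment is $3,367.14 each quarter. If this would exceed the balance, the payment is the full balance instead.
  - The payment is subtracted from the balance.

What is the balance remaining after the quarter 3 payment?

Quarter 1: $8,889.55 +$132.89 interest = $9,022.44; pay $3,367.14 → $5,655.30
Quarter 2: $5,655.30 +$132.89 interest = $5,788.19; pay $3,367.14 → $2,421.05
Quarter 3: $2,421.05 +$132.89 interest = $2,553.94; pay $2,553.94 → $0.00

$0.00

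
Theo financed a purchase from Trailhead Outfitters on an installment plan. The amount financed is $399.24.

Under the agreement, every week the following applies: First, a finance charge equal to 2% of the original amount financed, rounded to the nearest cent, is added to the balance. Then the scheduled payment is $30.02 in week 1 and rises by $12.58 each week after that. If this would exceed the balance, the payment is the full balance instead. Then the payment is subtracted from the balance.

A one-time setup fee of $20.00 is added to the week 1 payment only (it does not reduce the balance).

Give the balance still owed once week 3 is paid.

# | Opening | Interest | Payment | Fee | End bal
1 | $399.24 | $7.98 | $30.02 | $20.00 | $377.20
2 | $377.20 | $7.98 | $42.60 | — | $342.58
3 | $342.58 | $7.98 | $55.18 | — | $295.38

$295.38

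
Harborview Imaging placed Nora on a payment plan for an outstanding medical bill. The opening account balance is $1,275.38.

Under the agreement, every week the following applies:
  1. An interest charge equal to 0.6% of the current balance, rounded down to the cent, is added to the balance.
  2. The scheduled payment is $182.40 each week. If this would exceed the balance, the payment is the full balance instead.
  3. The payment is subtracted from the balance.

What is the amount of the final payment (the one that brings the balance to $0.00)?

Week 1: opening $1,275.38; interest $7.65 → $1,283.03; payment $182.40; balance $1,100.63
Week 2: opening $1,100.63; interest $6.60 → $1,107.23; payment $182.40; balance $924.83
Week 3: opening $924.83; interest $5.54 → $930.37; payment $182.40; balance $747.97
Week 4: opening $747.97; interest $4.48 → $752.45; payment $182.40; balance $570.05
Week 5: opening $570.05; interest $3.42 → $573.47; payment $182.40; balance $391.07
Week 6: opening $391.07; interest $2.34 → $393.41; payment $182.40; balance $211.01
Week 7: opening $211.01; interest $1.26 → $212.27; payment $182.40; balance $29.87
Week 8: opening $29.87; interest $0.17 → $30.04; payment $30.04; balance $0.00

$30.04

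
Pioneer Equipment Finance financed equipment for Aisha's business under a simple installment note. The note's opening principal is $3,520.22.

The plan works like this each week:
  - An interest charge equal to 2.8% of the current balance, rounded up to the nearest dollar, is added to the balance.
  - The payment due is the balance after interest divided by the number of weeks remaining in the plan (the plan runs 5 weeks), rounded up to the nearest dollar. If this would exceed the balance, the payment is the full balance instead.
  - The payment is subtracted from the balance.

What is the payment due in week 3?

$766.00

# | Opening | Interest | Payment | End bal
1 | $3,520.22 | $99.00 | $724.00 | $2,895.22
2 | $2,895.22 | $82.00 | $745.00 | $2,232.22
3 | $2,232.22 | $63.00 | $766.00 | $1,529.22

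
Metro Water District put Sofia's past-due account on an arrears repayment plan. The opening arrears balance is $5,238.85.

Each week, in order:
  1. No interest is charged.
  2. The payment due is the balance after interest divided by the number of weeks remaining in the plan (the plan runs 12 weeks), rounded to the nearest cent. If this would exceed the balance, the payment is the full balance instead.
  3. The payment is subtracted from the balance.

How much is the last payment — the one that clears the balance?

$436.57

# | Opening | Payment | End bal
1 | $5,238.85 | $436.57 | $4,802.28
2 | $4,802.28 | $436.57 | $4,365.71
3 | $4,365.71 | $436.57 | $3,929.14
4 | $3,929.14 | $436.57 | $3,492.57
5 | $3,492.57 | $436.57 | $3,056.00
6 | $3,056.00 | $436.57 | $2,619.43
7 | $2,619.43 | $436.57 | $2,182.86
8 | $2,182.86 | $436.57 | $1,746.29
9 | $1,746.29 | $436.57 | $1,309.72
10 | $1,309.72 | $436.57 | $873.15
11 | $873.15 | $436.58 | $436.57
12 | $436.57 | $436.57 | $0.00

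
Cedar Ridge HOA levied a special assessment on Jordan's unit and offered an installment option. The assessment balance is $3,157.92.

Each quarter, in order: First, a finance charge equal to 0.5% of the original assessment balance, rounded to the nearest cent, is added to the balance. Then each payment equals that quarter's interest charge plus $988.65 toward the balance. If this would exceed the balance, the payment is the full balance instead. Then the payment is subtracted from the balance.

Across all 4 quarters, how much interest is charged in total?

# | Opening | Interest | Payment | End bal
1 | $3,157.92 | $15.79 | $1,004.44 | $2,169.27
2 | $2,169.27 | $15.79 | $1,004.44 | $1,180.62
3 | $1,180.62 | $15.79 | $1,004.44 | $191.97
4 | $191.97 | $15.79 | $207.76 | $0.00
Total interest: $15.79 + $15.79 + $15.79 + $15.79 = $63.16

$63.16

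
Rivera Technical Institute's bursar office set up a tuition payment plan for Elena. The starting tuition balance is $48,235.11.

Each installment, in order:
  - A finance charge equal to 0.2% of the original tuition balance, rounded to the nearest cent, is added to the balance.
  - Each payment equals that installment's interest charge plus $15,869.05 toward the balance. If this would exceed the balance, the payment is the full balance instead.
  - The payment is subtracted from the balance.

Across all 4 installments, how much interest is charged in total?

$385.88

Installment 1: opening $48,235.11; interest $96.47 → $48,331.58; payment $15,965.52; balance $32,366.06
Installment 2: opening $32,366.06; interest $96.47 → $32,462.53; payment $15,965.52; balance $16,497.01
Installment 3: opening $16,497.01; interest $96.47 → $16,593.48; payment $15,965.52; balance $627.96
Installment 4: opening $627.96; interest $96.47 → $724.43; payment $724.43; balance $0.00
Total interest: $96.47 + $96.47 + $96.47 + $96.47 = $385.88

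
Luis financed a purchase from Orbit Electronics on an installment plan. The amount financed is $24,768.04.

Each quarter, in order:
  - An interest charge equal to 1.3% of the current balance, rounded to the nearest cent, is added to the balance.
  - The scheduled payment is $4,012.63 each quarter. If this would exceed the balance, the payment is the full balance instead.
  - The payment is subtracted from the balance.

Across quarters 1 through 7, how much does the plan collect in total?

Quarter 1: opening $24,768.04; interest $321.98 → $25,090.02; payment $4,012.63; balance $21,077.39
Quarter 2: opening $21,077.39; interest $274.01 → $21,351.40; payment $4,012.63; balance $17,338.77
Quarter 3: opening $17,338.77; interest $225.40 → $17,564.17; payment $4,012.63; balance $13,551.54
Quarter 4: opening $13,551.54; interest $176.17 → $13,727.71; payment $4,012.63; balance $9,715.08
Quarter 5: opening $9,715.08; interest $126.30 → $9,841.38; payment $4,012.63; balance $5,828.75
Quarter 6: opening $5,828.75; interest $75.77 → $5,904.52; payment $4,012.63; balance $1,891.89
Quarter 7: opening $1,891.89; interest $24.59 → $1,916.48; payment $1,916.48; balance $0.00
Total paid: $25,992.26

$25,992.26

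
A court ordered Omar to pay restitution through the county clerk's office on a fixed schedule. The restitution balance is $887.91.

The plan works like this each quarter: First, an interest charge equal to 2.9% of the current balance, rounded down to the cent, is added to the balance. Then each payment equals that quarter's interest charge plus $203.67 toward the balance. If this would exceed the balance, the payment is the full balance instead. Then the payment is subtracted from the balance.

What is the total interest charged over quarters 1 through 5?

$69.66

Quarter 1: opening $887.91; interest $25.74 → $913.65; payment $229.41; balance $684.24
Quarter 2: opening $684.24; interest $19.84 → $704.08; payment $223.51; balance $480.57
Quarter 3: opening $480.57; interest $13.93 → $494.50; payment $217.60; balance $276.90
Quarter 4: opening $276.90; interest $8.03 → $284.93; payment $211.70; balance $73.23
Quarter 5: opening $73.23; interest $2.12 → $75.35; payment $75.35; balance $0.00
Total interest: $25.74 + $19.84 + $13.93 + $8.03 + $2.12 = $69.66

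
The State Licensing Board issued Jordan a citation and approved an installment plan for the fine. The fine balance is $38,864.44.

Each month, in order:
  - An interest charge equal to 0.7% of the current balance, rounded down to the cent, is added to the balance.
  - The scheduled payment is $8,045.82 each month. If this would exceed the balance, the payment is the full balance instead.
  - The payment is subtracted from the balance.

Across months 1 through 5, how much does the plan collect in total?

$39,676.68

# | Opening | Interest | Payment | End bal
1 | $38,864.44 | $272.05 | $8,045.82 | $31,090.67
2 | $31,090.67 | $217.63 | $8,045.82 | $23,262.48
3 | $23,262.48 | $162.83 | $8,045.82 | $15,379.49
4 | $15,379.49 | $107.65 | $8,045.82 | $7,441.32
5 | $7,441.32 | $52.08 | $7,493.40 | $0.00
Total paid: $39,676.68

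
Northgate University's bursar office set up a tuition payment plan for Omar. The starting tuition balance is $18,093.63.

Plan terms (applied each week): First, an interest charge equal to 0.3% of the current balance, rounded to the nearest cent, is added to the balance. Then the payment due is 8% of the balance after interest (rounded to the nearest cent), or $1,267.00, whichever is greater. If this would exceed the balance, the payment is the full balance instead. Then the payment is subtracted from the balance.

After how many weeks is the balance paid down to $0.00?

15

Week 1: opening $18,093.63; interest $54.28 → $18,147.91; payment $1,451.83; balance $16,696.08
Week 2: opening $16,696.08; interest $50.09 → $16,746.17; payment $1,339.69; balance $15,406.48
Week 3: opening $15,406.48; interest $46.22 → $15,452.70; payment $1,267.00; balance $14,185.70
Week 4: opening $14,185.70; interest $42.56 → $14,228.26; payment $1,267.00; balance $12,961.26
Week 5: opening $12,961.26; interest $38.88 → $13,000.14; payment $1,267.00; balance $11,733.14
Week 6: opening $11,733.14; interest $35.20 → $11,768.34; payment $1,267.00; balance $10,501.34
Week 7: opening $10,501.34; interest $31.50 → $10,532.84; payment $1,267.00; balance $9,265.84
Week 8: opening $9,265.84; interest $27.80 → $9,293.64; payment $1,267.00; balance $8,026.64
Week 9: opening $8,026.64; interest $24.08 → $8,050.72; payment $1,267.00; balance $6,783.72
Week 10: opening $6,783.72; interest $20.35 → $6,804.07; payment $1,267.00; balance $5,537.07
Week 11: opening $5,537.07; interest $16.61 → $5,553.68; payment $1,267.00; balance $4,286.68
Week 12: opening $4,286.68; interest $12.86 → $4,299.54; payment $1,267.00; balance $3,032.54
Week 13: opening $3,032.54; interest $9.10 → $3,041.64; payment $1,267.00; balance $1,774.64
Week 14: opening $1,774.64; interest $5.32 → $1,779.96; payment $1,267.00; balance $512.96
Week 15: opening $512.96; interest $1.54 → $514.50; payment $514.50; balance $0.00
Balance reaches $0.00 in week 15.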